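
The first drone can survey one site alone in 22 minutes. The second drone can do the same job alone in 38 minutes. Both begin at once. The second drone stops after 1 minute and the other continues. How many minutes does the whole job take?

In the first 1 minute the combined rate is 15/209, so 15/209 of the job is done, leaving 194/209.
After the second drone leaves the rate is 1/22 per minute; the remaining 194/209 takes 388/19 minutes.
Total = 1 + 388/19 = 407/19 minutes.

407/19 minutes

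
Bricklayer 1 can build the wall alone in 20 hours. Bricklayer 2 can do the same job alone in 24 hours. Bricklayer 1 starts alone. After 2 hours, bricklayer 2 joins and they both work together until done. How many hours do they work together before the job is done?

108/11 hours

In the first 2 hours bricklayer 1 alone does 2/20 = 1/10 of the job, leaving 9/10.
Once everyone is working, combined rate: 1/20 + 1/24 = (6 + 5)/120 = 11/120 per hour.
Remaining 9/10 at 11/120 per hour takes 108/11 hours.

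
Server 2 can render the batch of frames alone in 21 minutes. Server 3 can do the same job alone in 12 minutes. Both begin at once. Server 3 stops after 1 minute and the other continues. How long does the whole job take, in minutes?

77/4 minutes

In the first 1 minute the combined rate is 11/84, so 11/84 of the job is done, leaving 73/84.
After Server 3 leaves the rate is 1/21 per minute; the remaining 73/84 takes 73/4 minutes.
Total = 1 + 73/4 = 77/4 minutes.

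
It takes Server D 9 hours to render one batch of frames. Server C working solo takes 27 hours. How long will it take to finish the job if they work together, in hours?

Combined rate: 1/9 + 1/27 = (3 + 1)/27 = 4/27 per hour.
Time = 1 ÷ (4/27) = 27/4 hours.

27/4 hours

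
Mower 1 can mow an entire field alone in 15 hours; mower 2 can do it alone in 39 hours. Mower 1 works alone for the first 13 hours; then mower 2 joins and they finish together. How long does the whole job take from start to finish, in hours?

130/9 hours

In 13 hours mower 1 does 13/15 of the job, leaving 2/15.
Mower 1 and mower 2 together work at 6/65 per hour, so finishing takes 2/15 ÷ 6/65 = 13/9 hours.
Total time = 13 + 13/9 = 130/9 hours.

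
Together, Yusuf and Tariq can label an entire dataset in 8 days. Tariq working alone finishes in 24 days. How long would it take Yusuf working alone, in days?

Combined rate is 1/8 per day.
Known contribution: 1/24 per day.
So Yusuf's rate is 1/8 − 1/24 = 1/12, meaning 12 days alone.

12 days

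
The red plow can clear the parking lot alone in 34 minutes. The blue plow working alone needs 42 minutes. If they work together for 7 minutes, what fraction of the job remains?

32/51

Combined rate: 1/34 + 1/42 = (21 + 17)/714 = 38/714 = 19/357 per minute.
In 7 minutes they complete 7·19/357 = 19/51 of the job.
So 32/51 remains.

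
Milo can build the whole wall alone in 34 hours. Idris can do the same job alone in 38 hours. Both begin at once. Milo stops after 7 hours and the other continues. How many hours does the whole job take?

In the first 7 hours the combined rate is 18/323, so 126/323 of the job is done, leaving 197/323.
After Milo leaves the rate is 1/38 per hour; the remaining 197/323 takes 394/17 hours.
Total = 7 + 394/17 = 513/17 hours.

513/17 hours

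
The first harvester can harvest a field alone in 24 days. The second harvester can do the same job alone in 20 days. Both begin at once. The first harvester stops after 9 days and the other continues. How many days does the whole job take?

25/2 days

In the first 9 days the combined rate is 11/120, so 33/40 of the job is done, leaving 7/40.
After the first harvester leaves the rate is 1/20 per day; the remaining 7/40 takes 7/2 days.
Total = 9 + 7/2 = 25/2 days.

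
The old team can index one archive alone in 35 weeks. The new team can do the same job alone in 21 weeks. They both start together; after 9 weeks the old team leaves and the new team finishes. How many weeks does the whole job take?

78/5 weeks

In the first 9 weeks the combined rate is 8/105, so 24/35 of the job is done, leaving 11/35.
After the old team leaves the rate is 1/21 per week; the remaining 11/35 takes 33/5 weeks.
Total = 9 + 33/5 = 78/5 weeks.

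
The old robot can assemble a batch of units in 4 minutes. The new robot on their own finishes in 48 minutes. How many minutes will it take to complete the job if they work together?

Combined rate: 1/4 + 1/48 = (12 + 1)/48 = 13/48 per minute.
Time = 1 ÷ (13/48) = 48/13 minutes.

48/13 minutes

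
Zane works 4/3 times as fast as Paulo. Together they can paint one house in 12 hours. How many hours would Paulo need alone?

Let Paulo's rate be r; then Zane's rate is (4/3)r, so together (4/3 + 1)r = (7/3)r = 1/12.
Thus r = 1/28 per hour.
Paulo alone: 28 hours; Zane alone: 21 hours.

28 hours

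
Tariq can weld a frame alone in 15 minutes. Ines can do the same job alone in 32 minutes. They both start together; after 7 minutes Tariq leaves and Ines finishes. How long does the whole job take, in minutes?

In the first 7 minutes the combined rate is 47/480, so 329/480 of the job is done, leaving 151/480.
After Tariq leaves the rate is 1/32 per minute; the remaining 151/480 takes 151/15 minutes.
Total = 7 + 151/15 = 256/15 minutes.

256/15 minutes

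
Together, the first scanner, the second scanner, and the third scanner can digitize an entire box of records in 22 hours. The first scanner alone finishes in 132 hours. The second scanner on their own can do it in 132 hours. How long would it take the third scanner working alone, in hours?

33 hours

Combined rate is 1/22 per hour.
Known contribution: 1/132 + 1/132 = (1 + 1)/132 = 2/132 = 1/66 per hour.
So the third scanner's rate is 1/22 − 1/66 = 1/33, meaning 33 hours alone.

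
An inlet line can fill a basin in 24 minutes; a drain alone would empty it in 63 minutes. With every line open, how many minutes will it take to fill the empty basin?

Net rate = 1/24 − 1/63 = (21 − 8)/504 = 13/504 per minute.
Filling time = 1 ÷ (13/504) = 504/13 minutes.

504/13 minutes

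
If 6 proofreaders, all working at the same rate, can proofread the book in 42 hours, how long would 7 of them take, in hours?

Total work is 6·42 = 252 proofreader-hours.
With 7 proofreaders: 252/7 = 36 hours.

36 hours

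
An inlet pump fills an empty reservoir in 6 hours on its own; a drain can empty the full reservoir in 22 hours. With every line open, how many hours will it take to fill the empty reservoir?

Net rate = 1/6 − 1/22 = (11 − 3)/66 = 8/66 = 4/33 per hour.
Filling time = 1 ÷ (4/33) = 33/4 hours.

33/4 hours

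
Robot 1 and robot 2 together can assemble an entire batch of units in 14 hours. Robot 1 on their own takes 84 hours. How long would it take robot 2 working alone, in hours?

84/5 hours

Combined rate is 1/14 per hour.
Known contribution: 1/84 per hour.
So robot 2's rate is 1/14 − 1/84 = 5/84, meaning 84/5 hours alone.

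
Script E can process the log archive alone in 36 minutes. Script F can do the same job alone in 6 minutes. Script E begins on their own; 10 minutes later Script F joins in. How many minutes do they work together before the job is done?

26/7 minutes

In the first 10 minutes Script E alone does 10/36 = 5/18 of the job, leaving 13/18.
Once everyone is working, combined rate: 1/36 + 1/6 = (1 + 6)/36 = 7/36 per minute.
Remaining 13/18 at 7/36 per minute takes 26/7 minutes.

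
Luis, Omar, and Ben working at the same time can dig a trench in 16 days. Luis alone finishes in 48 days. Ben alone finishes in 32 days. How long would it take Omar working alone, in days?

96 days

Combined rate is 1/16 per day.
Known contribution: 1/48 + 1/32 = (2 + 3)/96 = 5/96 per day.
So Omar's rate is 1/16 − 5/96 = 1/96, meaning 96 days alone.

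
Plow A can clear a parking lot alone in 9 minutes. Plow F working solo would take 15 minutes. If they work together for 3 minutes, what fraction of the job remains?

Combined rate: 1/9 + 1/15 = (5 + 3)/45 = 8/45 per minute.
In 3 minutes they complete 3·8/45 = 8/15 of the job.
So 7/15 remains.

7/15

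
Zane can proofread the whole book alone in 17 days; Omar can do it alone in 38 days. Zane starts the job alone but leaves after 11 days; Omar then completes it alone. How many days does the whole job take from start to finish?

415/17 days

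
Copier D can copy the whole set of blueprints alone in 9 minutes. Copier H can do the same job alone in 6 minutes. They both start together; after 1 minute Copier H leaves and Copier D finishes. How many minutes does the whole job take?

15/2 minutes

In the first 1 minute the combined rate is 5/18, so 5/18 of the job is done, leaving 13/18.
After Copier H leaves the rate is 1/9 per minute; the remaining 13/18 takes 13/2 minutes.
Total = 1 + 13/2 = 15/2 minutes.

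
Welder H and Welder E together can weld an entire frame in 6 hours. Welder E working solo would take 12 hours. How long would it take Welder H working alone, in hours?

12 hours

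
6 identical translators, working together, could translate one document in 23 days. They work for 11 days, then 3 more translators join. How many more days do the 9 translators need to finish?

One translator does 1/138 of the job per day.
After 11 days with 6 translators, 11/23 is done (12/23 left).
With 9 translators the rate is 9/138 = 3/46, so the rest takes 12/23 ÷ 3/46 = 8 days.

8 days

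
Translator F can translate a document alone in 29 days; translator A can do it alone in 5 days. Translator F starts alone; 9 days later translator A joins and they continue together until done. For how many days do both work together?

50/17 days

In 9 days translator F does 9/29 of the job, leaving 20/29.
Translator F and translator A together work at 34/145 per day, so finishing takes 20/29 ÷ 34/145 = 50/17 days.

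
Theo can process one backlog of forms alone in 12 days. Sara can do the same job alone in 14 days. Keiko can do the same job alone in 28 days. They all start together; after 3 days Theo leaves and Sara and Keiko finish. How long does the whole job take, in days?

In the first 3 days the combined rate is 4/21, so 4/7 of the job is done, leaving 3/7.
After Theo leaves the rate is 3/28 per day; the remaining 3/7 takes 4 days.
Total = 3 + 4 = 7 days.

7 days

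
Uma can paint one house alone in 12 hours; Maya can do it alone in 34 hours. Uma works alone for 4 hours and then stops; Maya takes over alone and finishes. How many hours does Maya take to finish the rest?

In 4 hours Uma does 4/12 = 1/3 of the job, leaving 2/3.
Maya works at 1/34 per hour, so finishing takes 2/3 ÷ 1/34 = 68/3 hours.

68/3 hours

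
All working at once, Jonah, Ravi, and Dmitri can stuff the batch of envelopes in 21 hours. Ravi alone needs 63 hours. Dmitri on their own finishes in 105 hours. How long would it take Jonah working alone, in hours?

Combined rate is 1/21 per hour.
Known contribution: 1/63 + 1/105 = (5 + 3)/315 = 8/315 per hour.
So Jonah's rate is 1/21 − 8/315 = 1/45, meaning 45 hours alone.

45 hours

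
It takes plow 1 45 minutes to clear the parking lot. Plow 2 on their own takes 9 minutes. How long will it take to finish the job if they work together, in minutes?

15/2 minutes

Combined rate: 1/45 + 1/9 = (1 + 5)/45 = 6/45 = 2/15 per minute.
Time = 1 ÷ (2/15) = 15/2 minutes.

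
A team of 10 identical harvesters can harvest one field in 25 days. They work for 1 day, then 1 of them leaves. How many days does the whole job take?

83/3 days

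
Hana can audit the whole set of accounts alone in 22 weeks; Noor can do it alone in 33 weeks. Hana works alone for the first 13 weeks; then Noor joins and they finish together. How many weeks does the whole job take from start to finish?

92/5 weeks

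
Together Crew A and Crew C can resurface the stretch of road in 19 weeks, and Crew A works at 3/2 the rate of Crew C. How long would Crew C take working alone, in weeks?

95/2 weeks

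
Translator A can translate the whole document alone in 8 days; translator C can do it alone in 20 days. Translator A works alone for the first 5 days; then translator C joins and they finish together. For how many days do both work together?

15/7 days

In 5 days translator A does 5/8 of the job, leaving 3/8.
Translator A and translator C together work at 7/40 per day, so finishing takes 3/8 ÷ 7/40 = 15/7 days.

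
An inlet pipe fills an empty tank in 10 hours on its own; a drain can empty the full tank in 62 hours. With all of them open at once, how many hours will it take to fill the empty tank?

155/13 hours

Net rate = 1/10 − 1/62 = (31 − 5)/310 = 26/310 = 13/155 per hour.
Filling time = 1 ÷ (13/155) = 155/13 hours.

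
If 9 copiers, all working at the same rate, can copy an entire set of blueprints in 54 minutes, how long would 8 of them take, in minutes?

243/4 minutes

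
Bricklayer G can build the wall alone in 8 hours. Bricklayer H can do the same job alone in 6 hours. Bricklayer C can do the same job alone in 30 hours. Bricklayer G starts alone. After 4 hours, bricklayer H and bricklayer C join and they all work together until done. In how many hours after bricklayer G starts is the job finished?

72/13 hours

In the first 4 hours bricklayer G alone does 4/8 = 1/2 of the job, leaving 1/2.
Once everyone is working, combined rate: 1/8 + 1/6 + 1/30 = (15 + 20 + 4)/120 = 39/120 = 13/40 per hour.
Remaining 1/2 at 13/40 per hour takes 20/13 hours.
Total from the start = 4 + 20/13 = 72/13 hours.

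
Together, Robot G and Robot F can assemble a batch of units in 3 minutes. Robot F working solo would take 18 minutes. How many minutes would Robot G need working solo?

18/5 minutes

Combined rate is 1/3 per minute.
Known contribution: 1/18 per minute.
So Robot G's rate is 1/3 − 1/18 = 5/18, meaning 18/5 minutes alone.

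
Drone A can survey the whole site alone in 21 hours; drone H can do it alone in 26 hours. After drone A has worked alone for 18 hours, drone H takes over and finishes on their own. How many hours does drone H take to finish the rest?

26/7 hours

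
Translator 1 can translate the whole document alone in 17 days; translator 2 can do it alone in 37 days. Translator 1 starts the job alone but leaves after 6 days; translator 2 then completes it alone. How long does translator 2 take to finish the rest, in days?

In 6 days translator 1 does 6/17 of the job, leaving 11/17.
Translator 2 works at 1/37 per day, so finishing takes 11/17 ÷ 1/37 = 407/17 days.

407/17 days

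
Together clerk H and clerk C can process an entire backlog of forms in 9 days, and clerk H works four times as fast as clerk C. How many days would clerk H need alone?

45/4 days

Let clerk C's rate be r; then clerk H's rate is 4r, so together (4 + 1)r = 5r = 1/9.
Thus r = 1/45 per day.
Clerk C alone: 45 days; clerk H alone: 45/4 days.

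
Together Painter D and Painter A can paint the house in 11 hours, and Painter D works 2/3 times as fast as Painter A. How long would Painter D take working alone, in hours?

Let Painter A's rate be r; then Painter D's rate is (2/3)r, so together (2/3 + 1)r = (5/3)r = 1/11.
Thus r = 3/55 per hour.
Painter A alone: 55/3 hours; Painter D alone: 55/2 hours.

55/2 hours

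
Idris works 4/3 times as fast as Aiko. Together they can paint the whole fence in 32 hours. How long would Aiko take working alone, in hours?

Let Aiko's rate be r; then Idris's rate is (4/3)r, so together (4/3 + 1)r = (7/3)r = 1/32.
Thus r = 3/224 per hour.
Aiko alone: 224/3 hours; Idris alone: 56 hours.

224/3 hours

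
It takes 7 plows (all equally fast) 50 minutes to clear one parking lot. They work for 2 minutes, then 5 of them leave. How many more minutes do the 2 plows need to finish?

One plow does 1/350 of the job per minute.
After 2 minutes with 7 plows, 1/25 is done (24/25 left).
With 2 plows the rate is 2/350 = 1/175, so the rest takes 24/25 ÷ 1/175 = 168 minutes.

168 minutes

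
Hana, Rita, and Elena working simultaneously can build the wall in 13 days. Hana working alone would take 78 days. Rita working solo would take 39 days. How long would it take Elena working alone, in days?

26 days

Combined rate is 1/13 per day.
Known contribution: 1/78 + 1/39 = (1 + 2)/78 = 3/78 = 1/26 per day.
So Elena's rate is 1/13 − 1/26 = 1/26, meaning 26 days alone.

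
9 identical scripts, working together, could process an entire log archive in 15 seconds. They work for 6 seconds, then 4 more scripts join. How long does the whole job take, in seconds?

159/13 seconds

One script does 1/135 of the job per second.
After 6 seconds with 9 scripts, 2/5 is done (3/5 left).
With 13 scripts the rate is 13/135, so the rest takes 3/5 ÷ 13/135 = 81/13 seconds.
Total = 6 + 81/13 = 159/13 seconds.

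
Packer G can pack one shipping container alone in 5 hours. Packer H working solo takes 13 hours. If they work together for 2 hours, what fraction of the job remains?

29/65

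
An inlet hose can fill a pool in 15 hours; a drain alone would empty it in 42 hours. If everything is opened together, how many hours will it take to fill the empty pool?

70/3 hours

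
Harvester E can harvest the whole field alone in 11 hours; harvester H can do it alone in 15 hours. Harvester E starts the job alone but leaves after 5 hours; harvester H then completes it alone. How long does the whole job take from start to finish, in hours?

In 5 hours harvester E does 5/11 of the job, leaving 6/11.
Harvester H works at 1/15 per hour, so finishing takes 6/11 ÷ 1/15 = 90/11 hours.
Total time = 5 + 90/11 = 145/11 hours.

145/11 hours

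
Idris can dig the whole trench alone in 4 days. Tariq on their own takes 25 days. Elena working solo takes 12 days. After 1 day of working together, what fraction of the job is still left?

Combined rate: 1/4 + 1/25 + 1/12 = (75 + 12 + 25)/300 = 112/300 = 28/75 per day.
In 1 day they complete 1·28/75 = 28/75 of the job.
So 47/75 remains.

47/75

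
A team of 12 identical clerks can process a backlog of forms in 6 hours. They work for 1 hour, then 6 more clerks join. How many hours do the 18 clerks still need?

One clerk does 1/72 of the job per hour.
After 1 hour with 12 clerks, 1/6 is done (5/6 left).
With 18 clerks the rate is 18/72 = 1/4, so the rest takes 5/6 ÷ 1/4 = 10/3 hours.

10/3 hours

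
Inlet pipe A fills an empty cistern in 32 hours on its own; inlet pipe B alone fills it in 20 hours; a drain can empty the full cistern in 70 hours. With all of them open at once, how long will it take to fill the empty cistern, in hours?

224/15 hours

Net rate = 1/32 + 1/20 − 1/70 = (35 + 56 − 16)/1120 = 75/1120 = 15/224 per hour.
Filling time = 1 ÷ (15/224) = 224/15 hours.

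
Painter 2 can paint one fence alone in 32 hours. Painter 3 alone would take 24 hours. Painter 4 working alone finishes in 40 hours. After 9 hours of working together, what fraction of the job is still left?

19/160

Combined rate: 1/32 + 1/24 + 1/40 = (15 + 20 + 12)/480 = 47/480 per hour.
In 9 hours they complete 9·47/480 = 141/160 of the job.
So 19/160 remains.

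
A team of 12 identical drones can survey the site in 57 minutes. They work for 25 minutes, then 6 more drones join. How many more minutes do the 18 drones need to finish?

64/3 minutes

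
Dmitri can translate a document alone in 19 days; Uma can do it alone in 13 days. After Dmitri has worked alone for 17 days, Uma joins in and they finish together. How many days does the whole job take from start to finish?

In 17 days Dmitri does 17/19 of the job, leaving 2/19.
Dmitri and Uma together work at 32/247 per day, so finishing takes 2/19 ÷ 32/247 = 13/16 days.
Total time = 17 + 13/16 = 285/16 days.

285/16 days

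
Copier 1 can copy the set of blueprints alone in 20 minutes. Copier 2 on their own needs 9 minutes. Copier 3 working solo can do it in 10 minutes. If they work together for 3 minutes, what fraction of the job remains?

Combined rate: 1/20 + 1/9 + 1/10 = (9 + 20 + 18)/180 = 47/180 per minute.
In 3 minutes they complete 3·47/180 = 47/60 of the job.
So 13/60 remains.

13/60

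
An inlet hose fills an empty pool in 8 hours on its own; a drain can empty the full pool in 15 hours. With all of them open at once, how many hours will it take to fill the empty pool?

120/7 hours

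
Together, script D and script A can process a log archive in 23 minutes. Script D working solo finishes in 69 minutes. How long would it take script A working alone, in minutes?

69/2 minutes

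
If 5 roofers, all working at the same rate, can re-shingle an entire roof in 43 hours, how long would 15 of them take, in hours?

Total work is 5·43 = 215 roofer-hours.
With 15 roofers: 215/15 = 43/3 hours.

43/3 hours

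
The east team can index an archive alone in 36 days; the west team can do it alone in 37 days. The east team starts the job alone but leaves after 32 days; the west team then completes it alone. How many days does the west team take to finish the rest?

In 32 days the east team does 32/36 = 8/9 of the job, leaving 1/9.
The west team works at 1/37 per day, so finishing takes 1/9 ÷ 1/37 = 37/9 days.

37/9 days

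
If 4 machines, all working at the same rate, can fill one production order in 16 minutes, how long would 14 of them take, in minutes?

32/7 minutes

Total work is 4·16 = 64 machine-minutes.
With 14 machines: 64/14 = 32/7 minutes.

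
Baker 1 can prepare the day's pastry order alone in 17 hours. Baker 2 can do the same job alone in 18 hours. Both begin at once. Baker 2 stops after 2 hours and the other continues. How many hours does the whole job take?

In the first 2 hours the combined rate is 35/306, so 35/153 of the job is done, leaving 118/153.
After baker 2 leaves the rate is 1/17 per hour; the remaining 118/153 takes 118/9 hours.
Total = 2 + 118/9 = 136/9 hours.

136/9 hours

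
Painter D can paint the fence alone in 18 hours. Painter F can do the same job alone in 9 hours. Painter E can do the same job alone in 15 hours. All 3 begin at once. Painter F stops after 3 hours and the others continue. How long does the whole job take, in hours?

In the first 3 hours the combined rate is 7/30, so 7/10 of the job is done, leaving 3/10.
After painter F leaves the rate is 11/90 per hour; the remaining 3/10 takes 27/11 hours.
Total = 3 + 27/11 = 60/11 hours.

60/11 hours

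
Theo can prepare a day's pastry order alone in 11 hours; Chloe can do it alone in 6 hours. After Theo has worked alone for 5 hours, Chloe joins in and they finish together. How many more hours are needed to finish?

36/17 hours

In 5 hours Theo does 5/11 of the job, leaving 6/11.
Theo and Chloe together work at 17/66 per hour, so finishing takes 6/11 ÷ 17/66 = 36/17 hours.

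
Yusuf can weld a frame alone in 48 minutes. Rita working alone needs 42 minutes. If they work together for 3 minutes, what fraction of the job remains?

97/112

Combined rate: 1/48 + 1/42 = (7 + 8)/336 = 15/336 = 5/112 per minute.
In 3 minutes they complete 3·5/112 = 15/112 of the job.
So 97/112 remains.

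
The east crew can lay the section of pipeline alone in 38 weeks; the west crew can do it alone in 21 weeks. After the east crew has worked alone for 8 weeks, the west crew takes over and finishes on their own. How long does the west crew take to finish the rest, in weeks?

In 8 weeks the east crew does 8/38 = 4/19 of the job, leaving 15/19.
The west crew works at 1/21 per week, so finishing takes 15/19 ÷ 1/21 = 315/19 weeks.

315/19 weeks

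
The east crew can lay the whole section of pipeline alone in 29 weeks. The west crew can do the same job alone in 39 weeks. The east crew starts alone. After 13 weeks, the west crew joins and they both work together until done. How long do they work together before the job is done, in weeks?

156/17 weeks

In the first 13 weeks the east crew alone does 13/29 of the job, leaving 16/29.
Once everyone is working, combined rate: 1/29 + 1/39 = (39 + 29)/1131 = 68/1131 per week.
Remaining 16/29 at 68/1131 per week takes 156/17 weeks.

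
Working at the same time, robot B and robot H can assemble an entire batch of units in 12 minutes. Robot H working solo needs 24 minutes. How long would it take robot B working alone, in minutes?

24 minutes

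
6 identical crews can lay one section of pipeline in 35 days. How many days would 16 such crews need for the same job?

Total work is 6·35 = 210 crew-days.
With 16 crews: 210/16 = 105/8 days.

105/8 days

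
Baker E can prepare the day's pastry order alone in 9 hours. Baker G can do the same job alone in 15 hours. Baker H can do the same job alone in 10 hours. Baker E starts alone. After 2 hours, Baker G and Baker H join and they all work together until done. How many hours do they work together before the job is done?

14/5 hours

In the first 2 hours Baker E alone does 2/9 of the job, leaving 7/9.
Once everyone is working, combined rate: 1/9 + 1/15 + 1/10 = (10 + 6 + 9)/90 = 25/90 = 5/18 per hour.
Remaining 7/9 at 5/18 per hour takes 14/5 hours.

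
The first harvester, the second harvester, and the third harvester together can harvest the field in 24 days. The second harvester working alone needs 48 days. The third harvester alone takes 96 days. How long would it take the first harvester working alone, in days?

96 days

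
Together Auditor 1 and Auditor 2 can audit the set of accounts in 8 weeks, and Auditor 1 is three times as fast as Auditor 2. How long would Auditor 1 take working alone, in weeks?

Let Auditor 2's rate be r; then Auditor 1's rate is 3r, so together (3 + 1)r = 4r = 1/8.
Thus r = 1/32 per week.
Auditor 2 alone: 32 weeks; Auditor 1 alone: 32/3 weeks.

32/3 weeks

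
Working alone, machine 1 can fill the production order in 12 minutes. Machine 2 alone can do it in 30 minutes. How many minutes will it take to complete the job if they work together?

With two workers the combined time is the product over the sum: 12·30/(12+30) = 360/42 = 60/7 minutes.

60/7 minutes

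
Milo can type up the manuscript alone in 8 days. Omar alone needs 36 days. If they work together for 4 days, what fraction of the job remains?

7/18

Combined rate: 1/8 + 1/36 = (9 + 2)/72 = 11/72 per day.
In 4 days they complete 4·11/72 = 11/18 of the job.
So 7/18 remains.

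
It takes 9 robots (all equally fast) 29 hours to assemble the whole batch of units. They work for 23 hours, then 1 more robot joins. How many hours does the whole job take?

142/5 hours

One robot does 1/261 of the job per hour.
After 23 hours with 9 robots, 23/29 is done (6/29 left).
With 10 robots the rate is 10/261, so the rest takes 6/29 ÷ 10/261 = 27/5 hours.
Total = 23 + 27/5 = 142/5 hours.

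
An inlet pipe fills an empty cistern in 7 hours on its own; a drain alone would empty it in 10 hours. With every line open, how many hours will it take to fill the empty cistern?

70/3 hours

Net rate = 1/7 − 1/10 = (10 − 7)/70 = 3/70 per hour.
Filling time = 1 ÷ (3/70) = 70/3 hours.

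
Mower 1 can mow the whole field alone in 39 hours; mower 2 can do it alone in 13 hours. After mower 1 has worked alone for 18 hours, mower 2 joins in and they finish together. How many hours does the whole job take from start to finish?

93/4 hours

In 18 hours mower 1 does 18/39 = 6/13 of the job, leaving 7/13.
Mower 1 and mower 2 together work at 4/39 per hour, so finishing takes 7/13 ÷ 4/39 = 21/4 hours.
Total time = 18 + 21/4 = 93/4 hours.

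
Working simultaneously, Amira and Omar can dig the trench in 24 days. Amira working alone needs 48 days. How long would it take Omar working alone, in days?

48 days

Combined rate is 1/24 per day.
Known contribution: 1/48 per day.
So Omar's rate is 1/24 − 1/48 = 1/48, meaning 48 days alone.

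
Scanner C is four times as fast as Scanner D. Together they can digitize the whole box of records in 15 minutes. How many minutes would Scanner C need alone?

75/4 minutes

Let Scanner D's rate be r; then Scanner C's rate is 4r, so together (4 + 1)r = 5r = 1/15.
Thus r = 1/75 per minute.
Scanner D alone: 75 minutes; Scanner C alone: 75/4 minutes.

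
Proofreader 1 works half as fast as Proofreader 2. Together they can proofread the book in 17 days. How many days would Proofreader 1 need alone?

Let Proofreader 2's rate be r; then Proofreader 1's rate is (1/2)r, so together (1/2 + 1)r = (3/2)r = 1/17.
Thus r = 2/51 per day.
Proofreader 2 alone: 51/2 days; Proofreader 1 alone: 51 days.

51 days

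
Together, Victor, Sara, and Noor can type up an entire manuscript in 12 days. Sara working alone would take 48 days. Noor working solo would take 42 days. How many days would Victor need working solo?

336/13 days

Combined rate is 1/12 per day.
Known contribution: 1/48 + 1/42 = (7 + 8)/336 = 15/336 = 5/112 per day.
So Victor's rate is 1/12 − 5/112 = 13/336, meaning 336/13 days alone.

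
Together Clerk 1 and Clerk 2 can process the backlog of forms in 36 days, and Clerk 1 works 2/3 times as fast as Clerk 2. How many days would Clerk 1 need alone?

90 days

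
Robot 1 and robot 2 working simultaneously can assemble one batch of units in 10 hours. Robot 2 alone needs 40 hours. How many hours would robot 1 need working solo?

Combined rate is 1/10 per hour.
Known contribution: 1/40 per hour.
So robot 1's rate is 1/10 − 1/40 = 3/40, meaning 40/3 hours alone.

40/3 hours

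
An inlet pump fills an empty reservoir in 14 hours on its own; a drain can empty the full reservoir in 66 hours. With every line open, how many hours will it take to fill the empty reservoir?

Net rate = 1/14 − 1/66 = (33 − 7)/462 = 26/462 = 13/231 per hour.
Filling time = 1 ÷ (13/231) = 231/13 hours.

231/13 hours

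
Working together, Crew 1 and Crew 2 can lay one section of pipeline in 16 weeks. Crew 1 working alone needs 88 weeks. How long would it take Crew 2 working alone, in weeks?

Combined rate is 1/16 per week.
Known contribution: 1/88 per week.
So Crew 2's rate is 1/16 − 1/88 = 9/176, meaning 176/9 weeks alone.

176/9 weeks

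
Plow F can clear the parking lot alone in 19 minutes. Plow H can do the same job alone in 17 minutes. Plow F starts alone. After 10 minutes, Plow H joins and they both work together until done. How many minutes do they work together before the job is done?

In the first 10 minutes Plow F alone does 10/19 of the job, leaving 9/19.
Once everyone is working, combined rate: 1/19 + 1/17 = (17 + 19)/323 = 36/323 per minute.
Remaining 9/19 at 36/323 per minute takes 17/4 minutes.

17/4 minutes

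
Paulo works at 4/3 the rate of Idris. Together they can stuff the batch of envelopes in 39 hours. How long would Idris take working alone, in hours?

Let Idris's rate be r; then Paulo's rate is (4/3)r, so together (4/3 + 1)r = (7/3)r = 1/39.
Thus r = 1/91 per hour.
Idris alone: 91 hours; Paulo alone: 273/4 hours.

91 hours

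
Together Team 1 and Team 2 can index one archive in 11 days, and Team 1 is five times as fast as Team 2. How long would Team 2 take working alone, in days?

Let Team 2's rate be r; then Team 1's rate is 5r, so together (5 + 1)r = 6r = 1/11.
Thus r = 1/66 per day.
Team 2 alone: 66 days; Team 1 alone: 66/5 days.

66 days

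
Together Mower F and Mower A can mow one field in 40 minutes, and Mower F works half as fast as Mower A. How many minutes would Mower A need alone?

60 minutes

Let Mower A's rate be r; then Mower F's rate is (1/2)r, so together (1/2 + 1)r = (3/2)r = 1/40.
Thus r = 1/60 per minute.
Mower A alone: 60 minutes; Mower F alone: 120 minutes.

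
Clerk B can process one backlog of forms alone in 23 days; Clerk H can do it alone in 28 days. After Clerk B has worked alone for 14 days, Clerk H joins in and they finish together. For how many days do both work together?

84/17 days

In 14 days Clerk B does 14/23 of the job, leaving 9/23.
Clerk B and Clerk H together work at 51/644 per day, so finishing takes 9/23 ÷ 51/644 = 84/17 days.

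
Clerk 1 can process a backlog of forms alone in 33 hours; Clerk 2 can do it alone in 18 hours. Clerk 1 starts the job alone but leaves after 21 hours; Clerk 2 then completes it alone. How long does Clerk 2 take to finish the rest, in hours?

72/11 hours

In 21 hours Clerk 1 does 21/33 = 7/11 of the job, leaving 4/11.
Clerk 2 works at 1/18 per hour, so finishing takes 4/11 ÷ 1/18 = 72/11 hours.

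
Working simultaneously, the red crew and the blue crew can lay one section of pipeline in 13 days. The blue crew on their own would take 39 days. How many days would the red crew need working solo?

Combined rate is 1/13 per day.
Known contribution: 1/39 per day.
So the red crew's rate is 1/13 − 1/39 = 2/39, meaning 39/2 days alone.

39/2 days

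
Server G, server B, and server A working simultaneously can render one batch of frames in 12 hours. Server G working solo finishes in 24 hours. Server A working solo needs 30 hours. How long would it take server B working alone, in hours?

Combined rate is 1/12 per hour.
Known contribution: 1/24 + 1/30 = (5 + 4)/120 = 9/120 = 3/40 per hour.
So server B's rate is 1/12 − 3/40 = 1/120, meaning 120 hours alone.

120 hours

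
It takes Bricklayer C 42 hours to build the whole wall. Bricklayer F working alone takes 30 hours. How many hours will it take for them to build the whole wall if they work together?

35/2 hours

Combined rate: 1/42 + 1/30 = (5 + 7)/210 = 12/210 = 2/35 per hour.
Time = 1 ÷ (2/35) = 35/2 hours.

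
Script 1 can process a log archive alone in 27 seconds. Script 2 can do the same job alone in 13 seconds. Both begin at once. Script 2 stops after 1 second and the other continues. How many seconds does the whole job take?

In the first 1 second the combined rate is 40/351, so 40/351 of the job is done, leaving 311/351.
After Script 2 leaves the rate is 1/27 per second; the remaining 311/351 takes 311/13 seconds.
Total = 1 + 311/13 = 324/13 seconds.

324/13 seconds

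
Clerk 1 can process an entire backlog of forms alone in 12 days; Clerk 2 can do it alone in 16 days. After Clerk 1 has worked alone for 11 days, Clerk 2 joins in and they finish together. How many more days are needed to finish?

In 11 days Clerk 1 does 11/12 of the job, leaving 1/12.
Clerk 1 and Clerk 2 together work at 7/48 per day, so finishing takes 1/12 ÷ 7/48 = 4/7 days.

4/7 days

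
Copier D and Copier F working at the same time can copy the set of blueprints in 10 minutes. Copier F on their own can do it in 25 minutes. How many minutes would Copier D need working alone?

50/3 minutes

Combined rate is 1/10 per minute.
Known contribution: 1/25 per minute.
So Copier D's rate is 1/10 − 1/25 = 3/50, meaning 50/3 minutes alone.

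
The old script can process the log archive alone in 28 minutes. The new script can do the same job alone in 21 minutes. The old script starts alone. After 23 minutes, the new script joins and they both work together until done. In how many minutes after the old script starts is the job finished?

In the first 23 minutes the old script alone does 23/28 of the job, leaving 5/28.
Once everyone is working, combined rate: 1/28 + 1/21 = (3 + 4)/84 = 7/84 = 1/12 per minute.
Remaining 5/28 at 1/12 per minute takes 15/7 minutes.
Total from the start = 23 + 15/7 = 176/7 minutes.

176/7 minutes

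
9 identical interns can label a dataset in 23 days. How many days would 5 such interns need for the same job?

Total work is 9·23 = 207 intern-days.
With 5 interns: 207/5 days.

207/5 days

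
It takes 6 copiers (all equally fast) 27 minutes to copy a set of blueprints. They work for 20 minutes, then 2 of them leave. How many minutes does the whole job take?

61/2 minutes

One copier does 1/162 of the job per minute.
After 20 minutes with 6 copiers, 20/27 is done (7/27 left).
With 4 copiers the rate is 4/162 = 2/81, so the rest takes 7/27 ÷ 2/81 = 21/2 minutes.
Total = 20 + 21/2 = 61/2 minutes.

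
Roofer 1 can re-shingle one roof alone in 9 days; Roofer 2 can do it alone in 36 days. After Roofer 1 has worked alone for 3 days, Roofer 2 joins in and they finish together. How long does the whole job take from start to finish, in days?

In 3 days Roofer 1 does 3/9 = 1/3 of the job, leaving 2/3.
Roofer 1 and Roofer 2 together work at 5/36 per day, so finishing takes 2/3 ÷ 5/36 = 24/5 days.
Total time = 3 + 24/5 = 39/5 days.

39/5 days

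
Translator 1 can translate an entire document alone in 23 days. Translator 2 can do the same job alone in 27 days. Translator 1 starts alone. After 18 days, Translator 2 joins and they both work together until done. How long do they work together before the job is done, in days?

In the first 18 days Translator 1 alone does 18/23 of the job, leaving 5/23.
Once everyone is working, combined rate: 1/23 + 1/27 = (27 + 23)/621 = 50/621 per day.
Remaining 5/23 at 50/621 per day takes 27/10 days.

27/10 days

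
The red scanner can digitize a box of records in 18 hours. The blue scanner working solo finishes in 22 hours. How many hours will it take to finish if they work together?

99/10 hours

Combined rate: 1/18 + 1/22 = (11 + 9)/198 = 20/198 = 10/99 per hour.
Time = 1 ÷ (10/99) = 99/10 hours.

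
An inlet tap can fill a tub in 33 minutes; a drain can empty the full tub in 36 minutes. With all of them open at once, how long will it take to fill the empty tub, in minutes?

396 minutes

Net rate = 1/33 − 1/36 = (12 − 11)/396 = 1/396 per minute.
Filling time = 1 ÷ (1/396) = 396 minutes.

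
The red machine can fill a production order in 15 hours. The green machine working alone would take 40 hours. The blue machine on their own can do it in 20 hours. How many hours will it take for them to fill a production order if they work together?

Combined rate: 1/15 + 1/40 + 1/20 = (8 + 3 + 6)/120 = 17/120 per hour.
Time = 1 ÷ (17/120) = 120/17 hours.

120/17 hours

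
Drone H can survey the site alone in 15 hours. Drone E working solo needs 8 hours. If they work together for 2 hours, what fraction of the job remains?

37/60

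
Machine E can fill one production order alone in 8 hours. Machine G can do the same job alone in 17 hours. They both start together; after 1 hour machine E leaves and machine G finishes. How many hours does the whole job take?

119/8 hours

In the first 1 hour the combined rate is 25/136, so 25/136 of the job is done, leaving 111/136.
After machine E leaves the rate is 1/17 per hour; the remaining 111/136 takes 111/8 hours.
Total = 1 + 111/8 = 119/8 hours.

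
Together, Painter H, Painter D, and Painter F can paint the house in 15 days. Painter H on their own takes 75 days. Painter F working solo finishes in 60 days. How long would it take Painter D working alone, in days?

300/11 days

Combined rate is 1/15 per day.
Known contribution: 1/75 + 1/60 = (4 + 5)/300 = 9/300 = 3/100 per day.
So Painter D's rate is 1/15 − 3/100 = 11/300, meaning 300/11 days alone.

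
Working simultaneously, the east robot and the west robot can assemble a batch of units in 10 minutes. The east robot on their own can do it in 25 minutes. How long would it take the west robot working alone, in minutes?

50/3 minutes

Combined rate is 1/10 per minute.
Known contribution: 1/25 per minute.
So the west robot's rate is 1/10 − 1/25 = 3/50, meaning 50/3 minutes alone.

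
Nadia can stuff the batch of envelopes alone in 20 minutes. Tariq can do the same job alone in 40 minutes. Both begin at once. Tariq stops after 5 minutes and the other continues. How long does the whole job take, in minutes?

35/2 minutes

In the first 5 minutes the combined rate is 3/40, so 3/8 of the job is done, leaving 5/8.
After Tariq leaves the rate is 1/20 per minute; the remaining 5/8 takes 25/2 minutes.
Total = 5 + 25/2 = 35/2 minutes.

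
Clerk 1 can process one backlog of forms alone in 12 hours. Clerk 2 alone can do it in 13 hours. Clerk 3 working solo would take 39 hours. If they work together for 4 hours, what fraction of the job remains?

Combined rate: 1/12 + 1/13 + 1/39 = (13 + 12 + 4)/156 = 29/156 per hour.
In 4 hours they complete 4·29/156 = 29/39 of the job.
So 10/39 remains.

10/39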